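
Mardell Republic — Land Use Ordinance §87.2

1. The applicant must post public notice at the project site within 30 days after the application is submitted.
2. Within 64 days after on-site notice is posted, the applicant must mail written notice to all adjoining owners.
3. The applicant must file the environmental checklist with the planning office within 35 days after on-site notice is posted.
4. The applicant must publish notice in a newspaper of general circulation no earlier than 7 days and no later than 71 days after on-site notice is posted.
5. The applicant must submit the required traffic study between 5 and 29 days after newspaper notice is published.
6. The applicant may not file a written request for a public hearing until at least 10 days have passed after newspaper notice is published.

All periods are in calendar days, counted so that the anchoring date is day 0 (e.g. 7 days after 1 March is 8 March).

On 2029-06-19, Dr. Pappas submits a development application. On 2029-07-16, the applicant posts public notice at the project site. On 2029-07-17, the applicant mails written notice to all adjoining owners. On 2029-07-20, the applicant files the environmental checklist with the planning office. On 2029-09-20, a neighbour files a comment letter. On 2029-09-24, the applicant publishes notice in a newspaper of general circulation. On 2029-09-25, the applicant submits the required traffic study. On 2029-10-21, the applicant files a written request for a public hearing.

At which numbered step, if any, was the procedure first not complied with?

Step 1 — counting 30 days from 2029-06-19 (when the application is submitted) gives a deadline of 2029-07-19; done 2029-07-16 — timely.
Step 2 — counting 64 days from 2029-07-16 (when on-site notice is posted) gives a deadline of 2029-09-18; completed 2029-07-17, before the deadline.
Step 3 — counting 35 days from 2029-07-16 (when on-site notice is posted) gives a deadline of 2029-08-20; 2029-07-20 is within that limit.
Step 4 — 7 and 71 days from 2029-07-16 (when on-site notice is posted) are 2029-07-23 and 2029-09-25 respectively; 2029-09-24 falls inside that range.
Step 5 — 5 and 29 days from 2029-09-24 (when newspaper notice is published) are 2029-09-29 and 2029-10-23 respectively; done 2029-09-25 — 4 days before the window opened.
The analysis stops there.

Step 5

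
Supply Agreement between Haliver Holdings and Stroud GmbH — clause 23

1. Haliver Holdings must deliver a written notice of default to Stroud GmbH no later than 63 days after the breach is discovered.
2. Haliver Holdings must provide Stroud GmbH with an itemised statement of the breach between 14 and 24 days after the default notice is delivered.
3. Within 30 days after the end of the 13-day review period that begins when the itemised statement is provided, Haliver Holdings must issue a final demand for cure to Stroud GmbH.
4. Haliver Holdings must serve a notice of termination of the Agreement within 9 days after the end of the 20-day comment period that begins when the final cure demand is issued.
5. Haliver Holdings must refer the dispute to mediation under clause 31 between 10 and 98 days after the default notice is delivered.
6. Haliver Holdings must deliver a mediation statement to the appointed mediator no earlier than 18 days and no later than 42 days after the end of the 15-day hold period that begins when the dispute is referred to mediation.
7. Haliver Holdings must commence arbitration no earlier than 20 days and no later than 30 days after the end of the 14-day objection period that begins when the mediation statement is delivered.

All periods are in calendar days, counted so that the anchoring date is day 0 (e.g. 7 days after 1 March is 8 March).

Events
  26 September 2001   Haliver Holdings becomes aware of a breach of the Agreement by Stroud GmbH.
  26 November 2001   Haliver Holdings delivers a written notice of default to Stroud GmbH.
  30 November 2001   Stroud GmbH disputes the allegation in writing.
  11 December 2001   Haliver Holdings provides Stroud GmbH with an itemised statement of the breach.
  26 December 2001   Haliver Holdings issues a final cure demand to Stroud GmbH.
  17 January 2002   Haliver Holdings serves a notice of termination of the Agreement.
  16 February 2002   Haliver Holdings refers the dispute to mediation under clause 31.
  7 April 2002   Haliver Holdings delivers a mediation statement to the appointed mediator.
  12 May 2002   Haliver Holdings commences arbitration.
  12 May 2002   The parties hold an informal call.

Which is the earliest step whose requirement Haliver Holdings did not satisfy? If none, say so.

None — every step was satisfied

(1) due by 26 September 2001 + 63 days = 28 November 2001; completed 26 November 2001, before the deadline.
(2) the permitted window runs from 26 November 2001 + 14 = 10 December 2001 to 26 November 2001 + 24 = 20 December 2001; 11 December 2001 falls inside that range.
(3) due by 24 December 2001 + 30 days = 23 January 2002; completed 26 December 2001, before the deadline.
(4) due by 15 January 2002 + 9 days = 24 January 2002; 17 January 2002 is within that limit.
(5) the permitted window runs from 26 November 2001 + 10 = 6 December 2001 to 26 November 2001 + 98 = 4 March 2002; 16 February 2002 falls inside that range.
(6) the permitted window runs from 3 March 2002 + 18 = 21 March 2002 to 3 March 2002 + 42 = 14 April 2002; 7 April 2002 falls inside that range.
(7) the permitted window runs from 21 April 2002 + 20 = 11 May 2002 to 21 April 2002 + 30 = 21 May 2002; done 12 May 2002 — within the window.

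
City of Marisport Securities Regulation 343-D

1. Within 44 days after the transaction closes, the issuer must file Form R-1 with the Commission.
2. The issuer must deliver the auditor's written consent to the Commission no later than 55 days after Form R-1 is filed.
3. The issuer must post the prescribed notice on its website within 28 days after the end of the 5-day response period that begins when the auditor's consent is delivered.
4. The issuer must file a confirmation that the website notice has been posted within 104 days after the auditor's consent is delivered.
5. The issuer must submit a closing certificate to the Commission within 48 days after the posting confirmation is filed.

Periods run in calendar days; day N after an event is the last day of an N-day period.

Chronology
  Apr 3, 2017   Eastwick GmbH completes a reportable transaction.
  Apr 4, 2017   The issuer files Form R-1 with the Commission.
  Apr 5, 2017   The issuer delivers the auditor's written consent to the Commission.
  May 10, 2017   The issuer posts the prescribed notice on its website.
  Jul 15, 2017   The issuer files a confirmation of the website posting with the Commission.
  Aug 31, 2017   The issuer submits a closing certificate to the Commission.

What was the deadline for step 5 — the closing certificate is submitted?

Sep 1, 2017

Step 5 runs from Jul 15, 2017, when the posting confirmation is filed. 48 days after Jul 15, 2017 is Sep 1, 2017.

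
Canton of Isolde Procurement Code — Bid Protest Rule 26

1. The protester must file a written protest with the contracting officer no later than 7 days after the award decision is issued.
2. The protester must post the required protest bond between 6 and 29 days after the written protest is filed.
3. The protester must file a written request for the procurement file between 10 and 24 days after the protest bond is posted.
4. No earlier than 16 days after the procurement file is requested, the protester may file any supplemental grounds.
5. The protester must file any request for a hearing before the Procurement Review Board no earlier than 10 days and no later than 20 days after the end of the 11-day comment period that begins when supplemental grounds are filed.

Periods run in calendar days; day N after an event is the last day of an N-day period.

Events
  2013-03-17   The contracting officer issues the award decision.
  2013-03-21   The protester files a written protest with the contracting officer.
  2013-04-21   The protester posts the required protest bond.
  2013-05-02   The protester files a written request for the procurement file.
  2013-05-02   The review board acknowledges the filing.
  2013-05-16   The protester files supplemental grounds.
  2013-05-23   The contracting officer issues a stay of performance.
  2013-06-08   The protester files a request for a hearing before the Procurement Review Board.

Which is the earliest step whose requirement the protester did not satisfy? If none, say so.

Step 2

Step 1: 7 days after 2013-03-17 (when the award decision is issued) is 2013-03-24; done 2013-03-21 — timely.
Step 2: the window is 6–29 days after 2013-03-21 (when the written protest is filed), so 2013-03-27 through 2013-04-19; 2013-04-21 is 2 days past the end of the window.
Later steps need not be reached.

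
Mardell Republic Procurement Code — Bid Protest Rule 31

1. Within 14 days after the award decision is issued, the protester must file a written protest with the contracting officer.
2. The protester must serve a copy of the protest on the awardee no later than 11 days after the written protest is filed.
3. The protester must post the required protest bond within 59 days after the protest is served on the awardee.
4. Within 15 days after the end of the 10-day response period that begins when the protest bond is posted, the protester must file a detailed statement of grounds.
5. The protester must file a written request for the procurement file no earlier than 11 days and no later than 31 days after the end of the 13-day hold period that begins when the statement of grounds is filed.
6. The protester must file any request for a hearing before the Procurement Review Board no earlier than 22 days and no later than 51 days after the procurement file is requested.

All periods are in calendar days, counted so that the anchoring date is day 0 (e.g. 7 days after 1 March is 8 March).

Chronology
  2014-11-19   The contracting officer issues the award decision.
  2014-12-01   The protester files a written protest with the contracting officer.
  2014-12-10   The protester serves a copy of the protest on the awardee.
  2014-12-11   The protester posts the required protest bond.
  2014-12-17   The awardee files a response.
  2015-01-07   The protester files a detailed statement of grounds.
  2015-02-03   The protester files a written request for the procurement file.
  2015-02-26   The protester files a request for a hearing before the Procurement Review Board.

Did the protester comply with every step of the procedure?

No

Step 1: 14 days after 2014-11-19 (when the award decision is issued) is 2014-12-03; completed 2014-12-01, before the deadline.
Step 2: 11 days after 2014-12-01 (when the written protest is filed) is 2014-12-12; completed 2014-12-10, before the deadline.
Step 3: 59 days after 2014-12-10 (when the protest is served on the awardee) is 2015-02-07; done 2014-12-11 — timely.
Step 4: 15 days after 2014-12-21 (end of the 10-day response period, which began when the protest bond is posted on 2014-12-11) is 2015-01-05; done 2015-01-07 — 2 days late.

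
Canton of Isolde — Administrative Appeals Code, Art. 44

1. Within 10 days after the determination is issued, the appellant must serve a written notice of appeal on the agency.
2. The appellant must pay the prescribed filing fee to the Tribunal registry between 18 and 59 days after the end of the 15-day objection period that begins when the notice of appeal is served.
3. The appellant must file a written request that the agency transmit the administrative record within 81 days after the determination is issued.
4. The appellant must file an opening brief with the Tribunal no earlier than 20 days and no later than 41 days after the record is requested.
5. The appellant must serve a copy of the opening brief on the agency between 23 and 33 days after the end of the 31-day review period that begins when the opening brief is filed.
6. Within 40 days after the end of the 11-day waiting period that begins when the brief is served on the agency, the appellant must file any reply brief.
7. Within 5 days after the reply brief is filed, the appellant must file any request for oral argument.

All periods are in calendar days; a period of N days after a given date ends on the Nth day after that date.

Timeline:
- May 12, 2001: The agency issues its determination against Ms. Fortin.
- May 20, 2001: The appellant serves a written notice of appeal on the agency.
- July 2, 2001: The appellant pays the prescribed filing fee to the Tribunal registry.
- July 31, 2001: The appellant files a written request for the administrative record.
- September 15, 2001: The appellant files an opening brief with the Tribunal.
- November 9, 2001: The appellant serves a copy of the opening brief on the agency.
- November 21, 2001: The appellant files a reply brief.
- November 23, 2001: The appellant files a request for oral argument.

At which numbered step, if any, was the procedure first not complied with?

Step 1 — counting 10 days from May 12, 2001 (when the determination is issued) gives a deadline of May 22, 2001; done May 20, 2001 — timely.
Step 2 — 18 and 59 days from June 4, 2001 (end of the 15-day objection period, which began when the notice of appeal is served on May 20, 2001) are June 22, 2001 and August 2, 2001 respectively; done July 2, 2001 — within the window.
Step 3 — counting 81 days from May 12, 2001 (when the determination is issued) gives a deadline of August 1, 2001; July 31, 2001 is within that limit.
Step 4 — 20 and 41 days from July 31, 2001 (when the record is requested) are August 20, 2001 and September 10, 2001 respectively; September 15, 2001 is 5 days past the end of the window.
The procedure was therefore not followed at step 4.

Step 4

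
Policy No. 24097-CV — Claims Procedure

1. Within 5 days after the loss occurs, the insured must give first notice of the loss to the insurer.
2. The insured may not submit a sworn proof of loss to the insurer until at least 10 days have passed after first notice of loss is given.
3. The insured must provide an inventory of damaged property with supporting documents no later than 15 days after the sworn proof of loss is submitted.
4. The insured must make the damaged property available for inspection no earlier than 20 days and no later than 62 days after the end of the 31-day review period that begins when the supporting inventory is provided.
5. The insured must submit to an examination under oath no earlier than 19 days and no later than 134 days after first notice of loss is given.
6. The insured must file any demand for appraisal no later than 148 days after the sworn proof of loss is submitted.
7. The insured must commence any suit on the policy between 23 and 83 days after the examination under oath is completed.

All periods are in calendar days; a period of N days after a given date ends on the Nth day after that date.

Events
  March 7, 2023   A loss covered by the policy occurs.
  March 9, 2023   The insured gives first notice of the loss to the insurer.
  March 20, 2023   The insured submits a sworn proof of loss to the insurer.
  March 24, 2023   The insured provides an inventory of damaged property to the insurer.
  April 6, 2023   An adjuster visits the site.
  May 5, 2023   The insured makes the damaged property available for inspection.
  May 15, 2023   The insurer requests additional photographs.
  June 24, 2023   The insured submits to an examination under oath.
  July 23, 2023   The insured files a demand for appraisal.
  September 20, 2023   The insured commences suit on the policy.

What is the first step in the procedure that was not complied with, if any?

Step 4

(1) due by March 7, 2023 + 5 days = March 12, 2023; completed March 9, 2023, before the deadline.
(2) permitted from March 9, 2023 + 10 days = March 19, 2023 onward; March 20, 2023 is on or after that date.
(3) due by March 20, 2023 + 15 days = April 4, 2023; completed March 24, 2023, before the deadline.
(4) the permitted window runs from April 24, 2023 + 20 = May 14, 2023 to April 24, 2023 + 62 = June 25, 2023; done May 5, 2023 — 9 days before the window opened.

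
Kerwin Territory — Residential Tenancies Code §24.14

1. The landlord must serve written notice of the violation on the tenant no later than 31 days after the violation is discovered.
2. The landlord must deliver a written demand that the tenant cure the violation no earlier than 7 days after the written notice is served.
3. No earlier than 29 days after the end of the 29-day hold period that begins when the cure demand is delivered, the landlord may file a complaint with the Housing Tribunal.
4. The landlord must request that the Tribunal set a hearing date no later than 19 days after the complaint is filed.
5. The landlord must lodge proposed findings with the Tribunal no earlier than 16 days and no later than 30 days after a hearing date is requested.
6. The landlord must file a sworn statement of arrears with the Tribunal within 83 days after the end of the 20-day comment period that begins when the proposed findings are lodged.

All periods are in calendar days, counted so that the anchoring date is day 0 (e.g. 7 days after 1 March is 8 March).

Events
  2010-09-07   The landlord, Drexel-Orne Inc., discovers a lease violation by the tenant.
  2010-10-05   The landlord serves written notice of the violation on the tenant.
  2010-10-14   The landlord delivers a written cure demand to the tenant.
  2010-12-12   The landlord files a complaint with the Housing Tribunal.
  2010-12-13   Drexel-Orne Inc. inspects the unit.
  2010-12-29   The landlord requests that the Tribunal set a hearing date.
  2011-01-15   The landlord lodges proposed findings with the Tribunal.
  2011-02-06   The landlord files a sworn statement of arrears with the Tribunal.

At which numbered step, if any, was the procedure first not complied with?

(1) due by 2010-09-07 + 31 days = 2010-10-08; done 2010-10-05 — timely.
(2) permitted from 2010-10-05 + 7 days = 2010-10-12 onward; done 2010-10-14 — permitted.
(3) permitted from 2010-11-12 + 29 days = 2010-12-11 onward; done 2010-12-12, after the minimum wait.
(4) due by 2010-12-12 + 19 days = 2010-12-31; completed 2010-12-29, before the deadline.
(5) the permitted window runs from 2010-12-29 + 16 = 2011-01-14 to 2010-12-29 + 30 = 2011-01-28; 2011-01-15 falls inside that range.
(6) due by 2011-02-04 + 83 days = 2011-04-28; done 2011-02-06 — timely.

None — every step was satisfied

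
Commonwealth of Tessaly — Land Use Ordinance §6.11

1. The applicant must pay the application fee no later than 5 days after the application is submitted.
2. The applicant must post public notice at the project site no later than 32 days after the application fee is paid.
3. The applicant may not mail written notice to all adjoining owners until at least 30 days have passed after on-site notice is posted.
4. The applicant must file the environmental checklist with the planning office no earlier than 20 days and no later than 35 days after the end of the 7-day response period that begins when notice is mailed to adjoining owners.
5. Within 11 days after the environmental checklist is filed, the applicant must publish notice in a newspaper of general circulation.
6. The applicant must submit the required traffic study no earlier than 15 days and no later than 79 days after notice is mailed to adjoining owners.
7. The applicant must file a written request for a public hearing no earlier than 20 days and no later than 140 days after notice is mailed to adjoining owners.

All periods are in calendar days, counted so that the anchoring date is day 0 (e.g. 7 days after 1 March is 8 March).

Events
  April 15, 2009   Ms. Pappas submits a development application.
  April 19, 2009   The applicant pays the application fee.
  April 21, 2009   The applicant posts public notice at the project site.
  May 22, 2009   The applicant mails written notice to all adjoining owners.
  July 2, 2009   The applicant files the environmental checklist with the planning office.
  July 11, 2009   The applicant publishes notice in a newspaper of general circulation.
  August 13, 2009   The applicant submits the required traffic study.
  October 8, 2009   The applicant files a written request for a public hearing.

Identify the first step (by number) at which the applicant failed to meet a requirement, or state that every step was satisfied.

(1) due by April 15, 2009 + 5 days = April 20, 2009; done April 19, 2009 — timely.
(2) due by April 19, 2009 + 32 days = May 21, 2009; completed April 21, 2009, before the deadline.
(3) permitted from April 21, 2009 + 30 days = May 21, 2009 onward; May 22, 2009 is on or after that date.
(4) the permitted window runs from May 29, 2009 + 20 = June 18, 2009 to May 29, 2009 + 35 = July 3, 2009; done July 2, 2009 — within the window.
(5) due by July 2, 2009 + 11 days = July 13, 2009; July 11, 2009 is within that limit.
(6) the permitted window runs from May 22, 2009 + 15 = June 6, 2009 to May 22, 2009 + 79 = August 9, 2009; August 13, 2009 is 4 days past the end of the window.

Step 6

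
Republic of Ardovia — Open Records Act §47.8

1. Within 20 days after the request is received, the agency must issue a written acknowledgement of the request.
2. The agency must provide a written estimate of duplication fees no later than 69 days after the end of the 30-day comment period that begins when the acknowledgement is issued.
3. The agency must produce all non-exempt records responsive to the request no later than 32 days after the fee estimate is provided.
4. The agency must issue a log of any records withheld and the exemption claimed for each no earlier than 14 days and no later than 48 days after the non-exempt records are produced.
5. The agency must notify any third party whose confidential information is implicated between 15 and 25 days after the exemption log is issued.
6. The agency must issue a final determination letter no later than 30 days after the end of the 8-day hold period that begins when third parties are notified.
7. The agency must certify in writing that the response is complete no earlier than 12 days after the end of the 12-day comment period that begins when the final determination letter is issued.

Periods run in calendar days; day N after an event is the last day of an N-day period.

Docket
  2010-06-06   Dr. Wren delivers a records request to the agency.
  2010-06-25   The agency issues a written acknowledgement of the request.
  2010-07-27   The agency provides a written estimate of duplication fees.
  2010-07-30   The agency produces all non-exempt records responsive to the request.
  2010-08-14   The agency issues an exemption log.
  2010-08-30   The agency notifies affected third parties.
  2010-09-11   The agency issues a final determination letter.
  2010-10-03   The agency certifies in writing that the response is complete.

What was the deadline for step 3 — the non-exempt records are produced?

Step 3 runs from 2010-07-27, when the fee estimate is provided. 32 days after 2010-07-27 is 2010-08-28.

2010-08-28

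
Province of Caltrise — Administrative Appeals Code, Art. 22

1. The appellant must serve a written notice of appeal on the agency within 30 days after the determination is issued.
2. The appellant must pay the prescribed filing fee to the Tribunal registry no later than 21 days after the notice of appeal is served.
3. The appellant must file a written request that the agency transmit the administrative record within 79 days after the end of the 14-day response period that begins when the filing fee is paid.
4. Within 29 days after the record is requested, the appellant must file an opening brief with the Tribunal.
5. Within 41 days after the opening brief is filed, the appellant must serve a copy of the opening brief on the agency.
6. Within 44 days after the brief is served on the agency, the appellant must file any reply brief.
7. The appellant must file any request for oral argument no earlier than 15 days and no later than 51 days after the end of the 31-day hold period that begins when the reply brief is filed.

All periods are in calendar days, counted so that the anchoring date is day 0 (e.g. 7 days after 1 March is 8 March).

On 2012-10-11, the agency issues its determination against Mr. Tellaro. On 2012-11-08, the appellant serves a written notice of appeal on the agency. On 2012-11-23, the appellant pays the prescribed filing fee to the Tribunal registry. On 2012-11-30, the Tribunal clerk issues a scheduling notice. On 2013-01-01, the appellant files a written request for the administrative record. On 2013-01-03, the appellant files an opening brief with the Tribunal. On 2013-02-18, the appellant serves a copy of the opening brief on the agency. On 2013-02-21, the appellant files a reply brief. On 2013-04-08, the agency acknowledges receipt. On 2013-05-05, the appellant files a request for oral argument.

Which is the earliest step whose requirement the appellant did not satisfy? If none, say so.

Step 1: 30 days after 2012-10-11 (when the determination is issued) is 2012-11-10; completed 2012-11-08, before the deadline.
Step 2: 21 days after 2012-11-08 (when the notice of appeal is served) is 2012-11-29; done 2012-11-23 — timely.
Step 3: 79 days after 2012-12-07 (end of the 14-day response period, which began when the filing fee is paid on 2012-11-23) is 2013-02-24; completed 2013-01-01, before the deadline.
Step 4: 29 days after 2013-01-01 (when the record is requested) is 2013-01-30; done 2013-01-03 — timely.
Step 5: 41 days after 2013-01-03 (when the opening brief is filed) is 2013-02-13; 2013-02-18 misses that deadline by 5 days.

Step 5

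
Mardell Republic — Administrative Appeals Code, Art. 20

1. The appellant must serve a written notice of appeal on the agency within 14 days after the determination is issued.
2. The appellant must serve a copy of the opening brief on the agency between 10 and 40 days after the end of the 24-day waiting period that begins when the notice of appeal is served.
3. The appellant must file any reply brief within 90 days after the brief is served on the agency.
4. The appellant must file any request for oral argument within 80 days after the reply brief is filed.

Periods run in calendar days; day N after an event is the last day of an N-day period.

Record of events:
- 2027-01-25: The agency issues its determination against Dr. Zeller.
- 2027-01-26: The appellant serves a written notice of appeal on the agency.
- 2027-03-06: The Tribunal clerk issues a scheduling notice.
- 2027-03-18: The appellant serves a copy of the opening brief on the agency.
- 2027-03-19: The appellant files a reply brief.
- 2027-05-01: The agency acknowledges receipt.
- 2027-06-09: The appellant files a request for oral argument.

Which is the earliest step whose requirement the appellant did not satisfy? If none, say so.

Step 4

Step 1 — counting 14 days from 2027-01-25 (when the determination is issued) gives a deadline of 2027-02-08; completed 2027-01-26, before the deadline.
Step 2 — 10 and 40 days from 2027-02-19 (end of the 24-day waiting period, which began when the notice of appeal is served on 2027-01-26) are 2027-03-01 and 2027-03-31 respectively; done 2027-03-18 — within the window.
Step 3 — counting 90 days from 2027-03-18 (when the brief is served on the agency) gives a deadline of 2027-06-16; completed 2027-03-19, before the deadline.
Step 4 — counting 80 days from 2027-03-19 (when the reply brief is filed) gives a deadline of 2027-06-07; not done until 2027-06-09, 2 days after the deadline.
The analysis stops there.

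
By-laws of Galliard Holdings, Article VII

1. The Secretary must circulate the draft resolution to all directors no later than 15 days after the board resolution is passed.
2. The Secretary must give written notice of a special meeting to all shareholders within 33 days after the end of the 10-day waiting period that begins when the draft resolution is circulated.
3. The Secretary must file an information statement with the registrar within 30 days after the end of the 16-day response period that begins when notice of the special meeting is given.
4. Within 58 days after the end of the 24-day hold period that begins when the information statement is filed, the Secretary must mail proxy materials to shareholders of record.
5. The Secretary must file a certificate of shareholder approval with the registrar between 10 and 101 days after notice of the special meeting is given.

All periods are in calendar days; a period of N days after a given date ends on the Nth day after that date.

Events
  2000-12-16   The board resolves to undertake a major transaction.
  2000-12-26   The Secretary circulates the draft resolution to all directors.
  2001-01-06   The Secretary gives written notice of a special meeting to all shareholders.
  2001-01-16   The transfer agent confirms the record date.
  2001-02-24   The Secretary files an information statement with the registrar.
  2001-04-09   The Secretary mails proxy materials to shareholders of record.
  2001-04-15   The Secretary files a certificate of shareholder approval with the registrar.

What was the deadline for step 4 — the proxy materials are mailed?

The information statement is filed on 2001-02-24; the 24-day hold period therefore ends 2001-03-20, and step 4 runs from that date. 58 days after 2001-03-20 is 2001-05-17.

2001-05-17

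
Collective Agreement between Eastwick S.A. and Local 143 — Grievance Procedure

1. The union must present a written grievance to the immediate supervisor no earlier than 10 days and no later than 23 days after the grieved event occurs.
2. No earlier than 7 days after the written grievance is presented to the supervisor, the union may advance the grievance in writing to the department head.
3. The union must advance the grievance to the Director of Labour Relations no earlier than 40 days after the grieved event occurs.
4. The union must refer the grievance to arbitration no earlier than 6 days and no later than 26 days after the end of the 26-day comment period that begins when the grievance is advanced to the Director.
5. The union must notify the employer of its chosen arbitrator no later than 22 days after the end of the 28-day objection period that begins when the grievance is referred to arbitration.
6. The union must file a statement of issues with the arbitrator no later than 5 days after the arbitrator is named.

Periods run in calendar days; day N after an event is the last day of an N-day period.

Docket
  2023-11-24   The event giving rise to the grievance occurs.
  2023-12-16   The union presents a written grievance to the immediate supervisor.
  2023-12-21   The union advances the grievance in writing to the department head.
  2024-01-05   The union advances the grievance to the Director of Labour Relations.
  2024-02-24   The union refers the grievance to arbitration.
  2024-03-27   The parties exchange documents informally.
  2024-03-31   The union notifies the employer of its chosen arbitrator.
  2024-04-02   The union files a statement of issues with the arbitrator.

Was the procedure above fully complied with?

Step 1 — 10 and 23 days from 2023-11-24 (when the grieved event occurs) are 2023-12-04 and 2023-12-17 respectively; 2023-12-16 falls inside that range.
Step 2 — must wait 7 days from 2023-12-16 (when the written grievance is presented to the supervisor), so not before 2023-12-23; 2023-12-21 is 2 days before the earliest permitted date.
No need to go further; step 2 was not satisfied.

No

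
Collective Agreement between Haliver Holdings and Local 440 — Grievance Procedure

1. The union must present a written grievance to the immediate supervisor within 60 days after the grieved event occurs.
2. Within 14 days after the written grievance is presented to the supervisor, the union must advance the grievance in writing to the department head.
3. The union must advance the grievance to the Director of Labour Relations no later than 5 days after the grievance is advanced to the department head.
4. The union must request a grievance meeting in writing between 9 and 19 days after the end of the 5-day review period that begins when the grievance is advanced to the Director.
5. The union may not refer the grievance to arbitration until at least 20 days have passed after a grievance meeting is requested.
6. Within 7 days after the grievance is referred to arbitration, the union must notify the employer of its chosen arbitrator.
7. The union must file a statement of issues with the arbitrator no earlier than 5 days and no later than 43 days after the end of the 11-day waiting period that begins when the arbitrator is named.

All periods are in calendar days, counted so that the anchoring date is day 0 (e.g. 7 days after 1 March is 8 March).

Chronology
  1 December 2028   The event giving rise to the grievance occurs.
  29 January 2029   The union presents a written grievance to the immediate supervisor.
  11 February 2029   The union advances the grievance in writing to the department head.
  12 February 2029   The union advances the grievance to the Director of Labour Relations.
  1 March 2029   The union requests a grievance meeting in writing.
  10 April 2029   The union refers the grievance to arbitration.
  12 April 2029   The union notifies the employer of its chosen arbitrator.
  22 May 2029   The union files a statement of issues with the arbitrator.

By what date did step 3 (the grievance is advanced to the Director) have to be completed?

Step 3 runs from 11 February 2029, when the grievance is advanced to the department head. 5 days after 11 February 2029 is 16 February 2029.

16 February 2029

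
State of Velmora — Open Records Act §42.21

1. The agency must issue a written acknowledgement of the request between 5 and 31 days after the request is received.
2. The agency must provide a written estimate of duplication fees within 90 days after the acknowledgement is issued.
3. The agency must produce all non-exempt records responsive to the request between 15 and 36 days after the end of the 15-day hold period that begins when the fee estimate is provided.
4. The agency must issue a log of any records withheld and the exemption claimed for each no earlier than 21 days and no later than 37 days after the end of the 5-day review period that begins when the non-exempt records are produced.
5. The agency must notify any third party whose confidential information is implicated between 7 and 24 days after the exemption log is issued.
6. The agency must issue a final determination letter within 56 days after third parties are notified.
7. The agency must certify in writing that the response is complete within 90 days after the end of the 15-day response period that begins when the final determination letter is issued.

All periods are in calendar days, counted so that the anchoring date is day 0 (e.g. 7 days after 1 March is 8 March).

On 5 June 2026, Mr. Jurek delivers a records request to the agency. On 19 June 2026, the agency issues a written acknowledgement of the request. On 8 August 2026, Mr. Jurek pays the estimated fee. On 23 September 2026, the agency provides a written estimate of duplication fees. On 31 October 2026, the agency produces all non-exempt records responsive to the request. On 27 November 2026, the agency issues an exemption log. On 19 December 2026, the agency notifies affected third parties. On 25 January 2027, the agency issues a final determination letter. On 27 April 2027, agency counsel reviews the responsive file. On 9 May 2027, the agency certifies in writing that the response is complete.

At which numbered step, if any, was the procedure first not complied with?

Step 2

(1) the permitted window runs from 5 June 2026 + 5 = 10 June 2026 to 5 June 2026 + 31 = 6 July 2026; done 19 June 2026, which is between those dates.
(2) due by 19 June 2026 + 90 days = 17 September 2026; 23 September 2026 misses that deadline by 6 days.
That is the first point of non-compliance.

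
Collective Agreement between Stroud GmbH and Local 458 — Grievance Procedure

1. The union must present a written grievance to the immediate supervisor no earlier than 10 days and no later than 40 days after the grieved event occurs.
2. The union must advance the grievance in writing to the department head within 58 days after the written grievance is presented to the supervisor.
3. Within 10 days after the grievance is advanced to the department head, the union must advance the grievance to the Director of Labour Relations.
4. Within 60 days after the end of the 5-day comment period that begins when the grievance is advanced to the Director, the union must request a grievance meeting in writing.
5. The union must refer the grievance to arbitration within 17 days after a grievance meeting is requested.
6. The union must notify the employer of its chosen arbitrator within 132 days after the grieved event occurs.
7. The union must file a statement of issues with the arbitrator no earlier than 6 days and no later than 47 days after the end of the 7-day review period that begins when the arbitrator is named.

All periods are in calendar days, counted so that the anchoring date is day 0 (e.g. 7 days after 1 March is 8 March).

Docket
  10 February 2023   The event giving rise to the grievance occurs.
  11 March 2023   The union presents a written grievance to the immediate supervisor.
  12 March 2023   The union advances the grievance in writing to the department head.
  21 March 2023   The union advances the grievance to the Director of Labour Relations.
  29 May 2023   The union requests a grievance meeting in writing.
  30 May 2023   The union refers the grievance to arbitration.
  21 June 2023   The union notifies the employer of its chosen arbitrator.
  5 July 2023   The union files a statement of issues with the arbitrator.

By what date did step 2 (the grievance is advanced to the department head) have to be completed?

8 May 2023

Step 2 runs from 11 March 2023, when the written grievance is presented to the supervisor. 58 days after 11 March 2023 is 8 May 2023.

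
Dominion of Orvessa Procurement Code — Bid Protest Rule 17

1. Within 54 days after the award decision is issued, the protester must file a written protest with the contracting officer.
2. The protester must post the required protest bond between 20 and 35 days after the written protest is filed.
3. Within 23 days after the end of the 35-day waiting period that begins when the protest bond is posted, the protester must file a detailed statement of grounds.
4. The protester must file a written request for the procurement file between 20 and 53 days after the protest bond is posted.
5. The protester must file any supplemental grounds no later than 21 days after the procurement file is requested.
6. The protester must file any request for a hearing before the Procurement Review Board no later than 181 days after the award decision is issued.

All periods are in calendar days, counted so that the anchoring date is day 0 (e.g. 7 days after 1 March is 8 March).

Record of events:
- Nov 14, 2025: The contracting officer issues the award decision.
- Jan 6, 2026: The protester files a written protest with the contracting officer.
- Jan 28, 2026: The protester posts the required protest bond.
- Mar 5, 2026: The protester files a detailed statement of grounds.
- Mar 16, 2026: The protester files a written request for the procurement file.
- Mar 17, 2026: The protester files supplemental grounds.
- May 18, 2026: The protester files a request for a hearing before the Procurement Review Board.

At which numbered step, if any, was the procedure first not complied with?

Step 1 — counting 54 days from Nov 14, 2025 (when the award decision is issued) gives a deadline of Jan 7, 2026; completed Jan 6, 2026, before the deadline.
Step 2 — 20 and 35 days from Jan 6, 2026 (when the written protest is filed) are Jan 26, 2026 and Feb 10, 2026 respectively; done Jan 28, 2026, which is between those dates.
Step 3 — counting 23 days from Mar 4, 2026 (end of the 35-day waiting period, which began when the protest bond is posted on Jan 28, 2026) gives a deadline of Mar 27, 2026; Mar 5, 2026 is within that limit.
Step 4 — 20 and 53 days from Jan 28, 2026 (when the protest bond is posted) are Feb 17, 2026 and Mar 22, 2026 respectively; done Mar 16, 2026 — within the window.
Step 5 — counting 21 days from Mar 16, 2026 (when the procurement file is requested) gives a deadline of Apr 6, 2026; completed Mar 17, 2026, before the deadline.
Step 6 — counting 181 days from Nov 14, 2025 (when the award decision is issued) gives a deadline of May 14, 2026; not done until May 18, 2026, 4 days after the deadline.
Later steps need not be reached.

Step 6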